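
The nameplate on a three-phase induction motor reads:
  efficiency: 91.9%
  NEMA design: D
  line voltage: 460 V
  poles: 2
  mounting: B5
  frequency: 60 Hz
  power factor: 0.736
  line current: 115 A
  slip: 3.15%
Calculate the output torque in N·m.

170 N·m

P_in = √3·V·I·cosφ = 1.732 × 460 × 115 × 0.736 = 67434 W
P_out = η·P_in = 0.919 × 67434 = 61972 W
n_s = 120×60/2 = 3600 rpm; n = 3600×(1−0.0315) = 3487 rpm
ω = 2π×3487/60 = 365.2 rad/s
τ = P_out/ω = 61972/365.2 = 170 N·m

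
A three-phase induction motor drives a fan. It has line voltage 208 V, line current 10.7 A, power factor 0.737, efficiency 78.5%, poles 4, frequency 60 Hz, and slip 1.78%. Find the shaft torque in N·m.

12 N·m

P_in = √3·V·I·cosφ = 1.732 × 208 × 10.7 × 0.737 = 2841 W
P_out = η·P_in = 0.785 × 2841 = 2230 W
n_s = 120×60/4 = 1800 rpm; n = 1800×(1−0.0178) = 1768 rpm
ω = 2π×1768/60 = 185.1 rad/s
τ = P_out/ω = 2230/185.1 = 12 N·m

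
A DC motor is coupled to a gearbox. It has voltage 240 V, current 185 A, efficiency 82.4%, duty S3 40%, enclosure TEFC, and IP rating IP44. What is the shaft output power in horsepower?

P_in = V·I = 240 × 185 = 44400 W
P_out = η·P_in = 0.824 × 44400 = 36586 W
= 36586/746 = 49 HP

49 HP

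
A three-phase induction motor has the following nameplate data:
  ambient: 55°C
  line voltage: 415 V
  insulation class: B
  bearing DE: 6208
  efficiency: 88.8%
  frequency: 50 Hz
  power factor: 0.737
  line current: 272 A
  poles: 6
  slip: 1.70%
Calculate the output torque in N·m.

1240 N·m

P_in = √3·V·I·cosφ = 1.732 × 415 × 272 × 0.737 = 144090 W
P_out = η·P_in = 0.888 × 144090 = 127952 W
n_s = 120×50/6 = 1000 rpm; n = 1000×(1−0.017) = 983 rpm
ω = 2π×983/60 = 102.9 rad/s
τ = P_out/ω = 127952/102.9 = 1240 N·m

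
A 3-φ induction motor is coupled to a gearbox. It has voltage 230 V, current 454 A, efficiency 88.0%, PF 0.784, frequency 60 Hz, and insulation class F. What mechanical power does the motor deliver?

P_in = √3·V·I·cosφ = 1.732 × 230 × 454 × 0.784 = 141791 W
P_out = η·P_in = 0.88 × 141791 = 124776 W

125 kW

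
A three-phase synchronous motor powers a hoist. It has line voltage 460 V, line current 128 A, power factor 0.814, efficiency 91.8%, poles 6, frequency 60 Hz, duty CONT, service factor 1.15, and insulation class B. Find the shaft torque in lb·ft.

447 lb·ft

P_in = √3·V·I·cosφ = 1.732 × 460 × 128 × 0.814 = 83012 W
P_out = η·P_in = 0.918 × 83012 = 76205 W
n = n_s = 120×60/6 = 1200 rpm (synchronous)
ω = 2π×1200/60 = 125.7 rad/s
τ = P_out/ω = 76205/125.7 = 606.2 N·m
In lb·ft: 606.2/1.356 = 447 lb·ft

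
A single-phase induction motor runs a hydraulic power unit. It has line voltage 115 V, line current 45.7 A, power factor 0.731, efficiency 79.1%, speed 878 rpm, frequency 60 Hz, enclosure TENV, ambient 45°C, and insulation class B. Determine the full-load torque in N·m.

33.1 N·m

P_in = V·I·cosφ = 115 × 45.7 × 0.731 = 3842 W
P_out = η·P_in = 0.791 × 3842 = 3039 W
n = 878 rpm
ω = 2π×878/60 = 91.94 rad/s
τ = P_out/ω = 3039/91.94 = 33.1 N·m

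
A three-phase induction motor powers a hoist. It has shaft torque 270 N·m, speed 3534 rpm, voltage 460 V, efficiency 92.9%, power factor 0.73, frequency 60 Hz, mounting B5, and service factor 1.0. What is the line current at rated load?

185 A

ω = 2π×3534/60 = 370.1 rad/s; P_out = τω = 270 × 370.1 = 99927 W
P_in = P_out / η = 99927 / 0.929 = 107564 W
I_L = P_in / (√3·V_L·cosφ) = 107564 / (1.732 × 460 × 0.73) = 185 A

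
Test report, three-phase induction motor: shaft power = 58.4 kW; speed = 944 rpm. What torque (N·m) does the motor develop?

591 N·m

ω = 2π × 944/60 = 98.86 rad/s
τ = P/ω = 58400/98.86 = 591 N·m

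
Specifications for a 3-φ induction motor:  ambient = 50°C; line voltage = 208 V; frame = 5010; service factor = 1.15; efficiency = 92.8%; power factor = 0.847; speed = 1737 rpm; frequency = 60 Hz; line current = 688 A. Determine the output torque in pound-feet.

790 lb·ft

P_in = √3·V·I·cosφ = 1.732 × 208 × 688 × 0.847 = 209934 W
P_out = η·P_in = 0.928 × 209934 = 194819 W
n = 1737 rpm
ω = 2π×1737/60 = 181.9 rad/s
τ = P_out/ω = 194819/181.9 = 1071 N·m
In lb·ft: 1071/1.356 = 790 lb·ft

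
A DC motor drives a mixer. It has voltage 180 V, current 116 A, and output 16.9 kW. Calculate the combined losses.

P_in = V·I = 180×116 = 20880 W
P_out = 16900 W
Losses = P_in − P_out = 20880 − 16900 = 3980 W

3980 W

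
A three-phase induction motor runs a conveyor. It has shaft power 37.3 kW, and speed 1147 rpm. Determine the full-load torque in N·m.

311 N·m

ω = 2π × 1147/60 = 120.1 rad/s
τ = P/ω = 37300/120.1 = 311 N·m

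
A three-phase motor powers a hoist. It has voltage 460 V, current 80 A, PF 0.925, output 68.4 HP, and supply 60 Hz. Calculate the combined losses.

P_in = √3·V·I·cosφ = 1.732×460×80×0.925 = 58957 W
P_out = 68.4×746 = 51026 W
Losses = P_in − P_out = 58957 − 51026 = 7931 W

7930 W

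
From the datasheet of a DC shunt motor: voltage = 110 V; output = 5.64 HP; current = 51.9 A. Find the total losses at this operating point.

1500 W

P_in = V·I = 110×51.9 = 5709 W
P_out = 5.64×746 = 4207 W
Losses = P_in − P_out = 5709 − 4207 = 1502 W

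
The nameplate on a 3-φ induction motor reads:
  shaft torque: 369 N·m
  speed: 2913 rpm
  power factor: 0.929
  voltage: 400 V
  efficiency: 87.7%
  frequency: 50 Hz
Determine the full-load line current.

ω = 2π×2913/60 = 305 rad/s; P_out = τω = 369 × 305 = 112545 W
P_in = P_out / η = 112545 / 0.877 = 128330 W
I_L = P_in / (√3·V_L·cosφ) = 128330 / (1.732 × 400 × 0.929) = 199 A

199 A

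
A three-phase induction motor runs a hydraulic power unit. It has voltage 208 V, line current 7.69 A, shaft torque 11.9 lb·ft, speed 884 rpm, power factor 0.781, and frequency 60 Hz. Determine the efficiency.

τ = 11.9 lb·ft × 1.356 = 16.14 N·m
ω = 2π × 884/60 = 92.57 rad/s; P_out = τω = 16.14 × 92.57 = 1494 W
P_in = √3·V_L·I_L·cosφ = 1.732 × 208 × 7.69 × 0.781 = 2164 W
η = P_out / P_in = 1494 / 2164 = 0.690 = 69.0%

69.0 %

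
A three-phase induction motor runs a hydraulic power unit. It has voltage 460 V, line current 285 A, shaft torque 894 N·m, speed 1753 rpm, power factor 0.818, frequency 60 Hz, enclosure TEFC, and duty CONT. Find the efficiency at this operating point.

88.4 %

ω = 2π × 1753/60 = 183.6 rad/s; P_out = τω = 894 × 183.6 = 164138 W
P_in = √3·V_L·I_L·cosφ = 1.732 × 460 × 285 × 0.818 = 185739 W
η = P_out / P_in = 164138 / 185739 = 0.884 = 88.4%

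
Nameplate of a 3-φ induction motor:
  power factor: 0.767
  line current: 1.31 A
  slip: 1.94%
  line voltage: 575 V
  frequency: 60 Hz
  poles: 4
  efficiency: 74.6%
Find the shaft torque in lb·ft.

P_in = √3·V·I·cosφ = 1.732 × 575 × 1.31 × 0.767 = 1001 W
P_out = η·P_in = 0.746 × 1001 = 747 W
n_s = 120×60/4 = 1800 rpm; n = 1800×(1−0.0194) = 1765 rpm
ω = 2π×1765/60 = 184.8 rad/s
τ = P_out/ω = 747/184.8 = 4.042 N·m
In lb·ft: 4.042/1.356 = 2.98 lb·ft

2.98 lb·ft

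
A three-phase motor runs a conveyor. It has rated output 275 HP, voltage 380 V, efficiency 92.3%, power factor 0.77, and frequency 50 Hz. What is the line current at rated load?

P_out = 275 × 746 = 205150 W
P_in = P_out / η = 205150 / 0.923 = 222264 W
I_L = P_in / (√3·V_L·cosφ) = 222264 / (1.732 × 380 × 0.77) = 439 A

439 A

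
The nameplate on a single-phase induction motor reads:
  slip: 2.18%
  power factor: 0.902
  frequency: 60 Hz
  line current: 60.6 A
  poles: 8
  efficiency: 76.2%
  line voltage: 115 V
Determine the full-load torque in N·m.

P_in = V·I·cosφ = 115 × 60.6 × 0.902 = 6286 W
P_out = η·P_in = 0.762 × 6286 = 4790 W
n_s = 120×60/8 = 900 rpm; n = 900×(1−0.0218) = 880 rpm
ω = 2π×880/60 = 92.15 rad/s
τ = P_out/ω = 4790/92.15 = 52 N·m

52 N·m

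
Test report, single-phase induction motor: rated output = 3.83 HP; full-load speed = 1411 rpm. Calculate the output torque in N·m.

19.3 N·m

P_out = 3.83 × 746 = 2857 W
ω = 2π × 1411/60 = 147.8 rad/s
τ = P_out/ω = 2857/147.8 = 19.3 N·m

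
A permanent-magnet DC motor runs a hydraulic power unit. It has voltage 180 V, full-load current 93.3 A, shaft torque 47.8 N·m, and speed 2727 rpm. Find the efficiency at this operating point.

81.3 %

ω = 2π × 2727/60 = 285.6 rad/s; P_out = τω = 47.8 × 285.6 = 13652 W
P_in = V·I = 180 × 93.3 = 16794 W
η = P_out / P_in = 13652 / 16794 = 0.813 = 81.3%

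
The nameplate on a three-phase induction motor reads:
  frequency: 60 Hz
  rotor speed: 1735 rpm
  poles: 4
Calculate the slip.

3.6 %

n_s = 120f/p = 120×60/4 = 1800 rpm
s = (n_s − n)/n_s = (1800 − 1735)/1800 = 0.0361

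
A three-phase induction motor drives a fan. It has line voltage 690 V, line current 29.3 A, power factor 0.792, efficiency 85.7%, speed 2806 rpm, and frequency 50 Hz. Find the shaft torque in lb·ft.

P_in = √3·V·I·cosφ = 1.732 × 690 × 29.3 × 0.792 = 27733 W
P_out = η·P_in = 0.857 × 27733 = 23767 W
n = 2806 rpm
ω = 2π×2806/60 = 293.8 rad/s
τ = P_out/ω = 23767/293.8 = 80.9 N·m
In lb·ft: 80.9/1.356 = 59.7 lb·ft

59.7 lb·ft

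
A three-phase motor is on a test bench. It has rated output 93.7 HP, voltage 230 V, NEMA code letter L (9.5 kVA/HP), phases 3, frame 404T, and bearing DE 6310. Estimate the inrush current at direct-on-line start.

S_LR = 9.5 × 93.7 = 890.15 kVA
I_LR = S_LR/(√3·V_L) = 890150/(1.732×230) = 2230 A

2230 A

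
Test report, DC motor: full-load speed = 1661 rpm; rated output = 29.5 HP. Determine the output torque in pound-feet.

93.3 lb·ft

P_out = 29.5 × 746 = 22007 W
ω = 2π × 1661/60 = 173.9 rad/s
τ = P_out/ω = 22007/173.9 = 126.5 N·m
In lb·ft: 126.5/1.356 = 93.3 lb·ft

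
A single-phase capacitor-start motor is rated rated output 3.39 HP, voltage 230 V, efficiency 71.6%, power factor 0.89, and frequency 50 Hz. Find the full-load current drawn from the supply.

17.3 A

P_out = 3.39 × 746 = 2529 W
P_in = P_out / η = 2529 / 0.716 = 3532 W
I = P_in / (V·cosφ) = 3532 / (230 × 0.89) = 17.3 A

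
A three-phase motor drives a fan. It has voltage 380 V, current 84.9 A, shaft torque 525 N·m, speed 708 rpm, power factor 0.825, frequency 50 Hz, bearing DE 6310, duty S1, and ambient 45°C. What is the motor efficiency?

84.4 %

ω = 2π × 708/60 = 74.14 rad/s; P_out = τω = 525 × 74.14 = 38924 W
P_in = √3·V_L·I_L·cosφ = 1.732 × 380 × 84.9 × 0.825 = 46099 W
η = P_out / P_in = 38924 / 46099 = 0.844 = 84.4%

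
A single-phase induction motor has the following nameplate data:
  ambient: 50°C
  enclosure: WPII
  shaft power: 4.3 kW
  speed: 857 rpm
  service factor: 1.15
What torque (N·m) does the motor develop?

47.9 N·m

ω = 2π × 857/60 = 89.74 rad/s
τ = P/ω = 4300/89.74 = 47.9 N·m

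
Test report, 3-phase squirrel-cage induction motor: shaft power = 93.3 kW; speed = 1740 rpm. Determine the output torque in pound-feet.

378 lb·ft

ω = 2π × 1740/60 = 182.2 rad/s
τ = P/ω = 93300/182.2 = 512.1 N·m
In lb·ft: 512.1/1.356 = 378 lb·ft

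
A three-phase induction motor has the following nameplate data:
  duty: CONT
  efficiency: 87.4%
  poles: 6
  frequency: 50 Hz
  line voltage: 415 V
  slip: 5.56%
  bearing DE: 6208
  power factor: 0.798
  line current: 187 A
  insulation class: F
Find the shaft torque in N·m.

948 N·m

P_in = √3·V·I·cosφ = 1.732 × 415 × 187 × 0.798 = 107261 W
P_out = η·P_in = 0.874 × 107261 = 93746 W
n_s = 120×50/6 = 1000 rpm; n = 1000×(1−0.0556) = 944 rpm
ω = 2π×944/60 = 98.86 rad/s
τ = P_out/ω = 93746/98.86 = 948 N·m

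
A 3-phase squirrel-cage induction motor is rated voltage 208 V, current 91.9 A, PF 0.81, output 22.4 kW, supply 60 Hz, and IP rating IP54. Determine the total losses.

4420 W

P_in = √3·V·I·cosφ = 1.732×208×91.9×0.81 = 26817 W
P_out = 22400 W
Losses = P_in − P_out = 26817 − 22400 = 4417 W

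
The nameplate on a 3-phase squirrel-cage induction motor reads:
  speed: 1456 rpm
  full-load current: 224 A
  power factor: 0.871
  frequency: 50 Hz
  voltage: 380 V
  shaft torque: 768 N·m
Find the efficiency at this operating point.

91.2 %

ω = 2π × 1456/60 = 152.5 rad/s; P_out = τω = 768 × 152.5 = 117120 W
P_in = √3·V_L·I_L·cosφ = 1.732 × 380 × 224 × 0.871 = 128410 W
η = P_out / P_in = 117120 / 128410 = 0.912 = 91.2%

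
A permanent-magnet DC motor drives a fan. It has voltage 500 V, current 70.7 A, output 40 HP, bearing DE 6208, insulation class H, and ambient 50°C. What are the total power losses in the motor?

P_in = V·I = 500×70.7 = 35350 W
P_out = 40×746 = 29840 W
Losses = P_in − P_out = 35350 − 29840 = 5510 W

5510 W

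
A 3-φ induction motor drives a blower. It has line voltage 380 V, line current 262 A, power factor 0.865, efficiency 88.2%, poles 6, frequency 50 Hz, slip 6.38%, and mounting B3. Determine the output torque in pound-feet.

P_in = √3·V·I·cosφ = 1.732 × 380 × 262 × 0.865 = 149159 W
P_out = η·P_in = 0.882 × 149159 = 131558 W
n_s = 120×50/6 = 1000 rpm; n = 1000×(1−0.0638) = 936 rpm
ω = 2π×936/60 = 98.02 rad/s
τ = P_out/ω = 131558/98.02 = 1342 N·m
In lb·ft: 1342/1.356 = 990 lb·ft

990 lb·ft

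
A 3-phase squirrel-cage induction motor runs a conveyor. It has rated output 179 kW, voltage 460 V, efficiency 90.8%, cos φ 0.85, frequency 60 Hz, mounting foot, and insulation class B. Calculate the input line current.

P_out = 179 kW = 179000 W
P_in = P_out / η = 179000 / 0.908 = 197137 W
I_L = P_in / (√3·V_L·cosφ) = 197137 / (1.732 × 460 × 0.85) = 291 A

291 A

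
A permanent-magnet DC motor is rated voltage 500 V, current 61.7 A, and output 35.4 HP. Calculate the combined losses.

P_in = V·I = 500×61.7 = 30850 W
P_out = 35.4×746 = 26408 W
Losses = P_in − P_out = 30850 − 26408 = 4442 W

4.44 kW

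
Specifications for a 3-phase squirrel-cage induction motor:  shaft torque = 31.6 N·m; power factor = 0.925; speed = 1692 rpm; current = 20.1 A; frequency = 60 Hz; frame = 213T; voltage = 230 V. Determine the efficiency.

ω = 2π × 1692/60 = 177.2 rad/s; P_out = τω = 31.6 × 177.2 = 5600 W
P_in = √3·V_L·I_L·cosφ = 1.732 × 230 × 20.1 × 0.925 = 7407 W
η = P_out / P_in = 5600 / 7407 = 0.756 = 75.6%

75.6 %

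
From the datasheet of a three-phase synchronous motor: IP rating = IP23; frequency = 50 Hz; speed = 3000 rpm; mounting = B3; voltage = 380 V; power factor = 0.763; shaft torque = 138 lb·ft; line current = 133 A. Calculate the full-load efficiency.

88.0 %

τ = 138 lb·ft × 1.356 = 187.1 N·m
ω = 2π × 3000/60 = 314.2 rad/s; P_out = τω = 187.1 × 314.2 = 58787 W
P_in = √3·V_L·I_L·cosφ = 1.732 × 380 × 133 × 0.763 = 66789 W
η = P_out / P_in = 58787 / 66789 = 0.880 = 88.0%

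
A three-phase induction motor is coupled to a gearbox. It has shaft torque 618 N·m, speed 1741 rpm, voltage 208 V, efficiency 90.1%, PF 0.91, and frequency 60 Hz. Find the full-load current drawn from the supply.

ω = 2π×1741/60 = 182.3 rad/s; P_out = τω = 618 × 182.3 = 112661 W
P_in = P_out / η = 112661 / 0.901 = 125040 W
I_L = P_in / (√3·V_L·cosφ) = 125040 / (1.732 × 208 × 0.91) = 381 A

381 A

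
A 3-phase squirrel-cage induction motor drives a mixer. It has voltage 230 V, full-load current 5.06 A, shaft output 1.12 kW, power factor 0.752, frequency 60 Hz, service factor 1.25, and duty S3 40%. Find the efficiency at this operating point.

P_out = 1.12 kW = 1120 W
P_in = √3·V_L·I_L·cosφ = 1.732 × 230 × 5.06 × 0.752 = 1516 W
η = P_out / P_in = 1120 / 1516 = 0.739 = 73.9%

73.9 %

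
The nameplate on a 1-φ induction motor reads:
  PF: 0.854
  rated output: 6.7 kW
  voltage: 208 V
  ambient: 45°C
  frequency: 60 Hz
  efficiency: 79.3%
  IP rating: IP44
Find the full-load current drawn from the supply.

47.6 A

P_out = 6.7 kW = 6700 W
P_in = P_out / η = 6700 / 0.793 = 8449 W
I = P_in / (V·cosφ) = 8449 / (208 × 0.854) = 47.6 A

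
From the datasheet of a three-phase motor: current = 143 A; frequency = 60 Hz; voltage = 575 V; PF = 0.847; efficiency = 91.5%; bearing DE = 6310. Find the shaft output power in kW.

110 kW

P_in = √3·V·I·cosφ = 1.732 × 575 × 143 × 0.847 = 120624 W
P_out = η·P_in = 0.915 × 120624 = 110371 W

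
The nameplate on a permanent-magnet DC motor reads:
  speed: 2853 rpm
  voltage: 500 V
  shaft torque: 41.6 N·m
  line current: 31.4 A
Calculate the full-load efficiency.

ω = 2π × 2853/60 = 298.8 rad/s; P_out = τω = 41.6 × 298.8 = 12430 W
P_in = V·I = 500 × 31.4 = 15700 W
η = P_out / P_in = 12430 / 15700 = 0.792 = 79.2%

79.2 %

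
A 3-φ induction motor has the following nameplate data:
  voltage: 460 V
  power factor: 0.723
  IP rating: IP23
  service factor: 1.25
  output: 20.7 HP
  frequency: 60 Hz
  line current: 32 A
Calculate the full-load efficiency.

P_out = 20.7 × 746 = 15442 W
P_in = √3·V_L·I_L·cosφ = 1.732 × 460 × 32 × 0.723 = 18433 W
η = P_out / P_in = 15442 / 18433 = 0.838 = 83.8%

83.8 %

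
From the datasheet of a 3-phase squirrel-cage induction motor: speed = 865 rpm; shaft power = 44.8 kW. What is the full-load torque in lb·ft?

ω = 2π × 865/60 = 90.58 rad/s
τ = P/ω = 44800/90.58 = 494.6 N·m
In lb·ft: 494.6/1.356 = 365 lb·ft

365 lb·ft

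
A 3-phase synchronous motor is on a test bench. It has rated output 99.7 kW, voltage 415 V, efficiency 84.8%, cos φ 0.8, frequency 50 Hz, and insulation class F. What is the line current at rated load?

204 A

P_out = 99.7 kW = 99700 W
P_in = P_out / η = 99700 / 0.848 = 117571 W
I_L = P_in / (√3·V_L·cosφ) = 117571 / (1.732 × 415 × 0.8) = 204 A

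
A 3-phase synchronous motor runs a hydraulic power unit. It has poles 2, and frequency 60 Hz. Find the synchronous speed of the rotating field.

n_s = 120f/p = 120×60/2 = 3600 rpm

3600 rpm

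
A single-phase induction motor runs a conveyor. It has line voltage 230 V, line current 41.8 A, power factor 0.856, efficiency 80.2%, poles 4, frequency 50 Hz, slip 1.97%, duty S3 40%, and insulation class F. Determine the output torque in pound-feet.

31.6 lb·ft

P_in = V·I·cosφ = 230 × 41.8 × 0.856 = 8230 W
P_out = η·P_in = 0.802 × 8230 = 6600 W
n_s = 120×50/4 = 1500 rpm; n = 1500×(1−0.0197) = 1470 rpm
ω = 2π×1470/60 = 153.9 rad/s
τ = P_out/ω = 6600/153.9 = 42.88 N·m
In lb·ft: 42.88/1.356 = 31.6 lb·ft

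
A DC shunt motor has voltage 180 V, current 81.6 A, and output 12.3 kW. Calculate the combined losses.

2.39 kW

P_in = V·I = 180×81.6 = 14688 W
P_out = 12300 W
Losses = P_in − P_out = 14688 − 12300 = 2388 W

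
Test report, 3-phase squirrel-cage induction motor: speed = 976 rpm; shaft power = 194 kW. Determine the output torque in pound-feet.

1400 lb·ft

ω = 2π × 976/60 = 102.2 rad/s
τ = P/ω = 194000/102.2 = 1898 N·m
In lb·ft: 1898/1.356 = 1400 lb·ft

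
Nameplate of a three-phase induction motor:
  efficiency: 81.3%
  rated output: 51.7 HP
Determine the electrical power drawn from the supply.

P_out = 51.7 × 746 = 38568 W
P_in = P_out/η = 38568/0.813 = 47439 W = 47.4 kW

47.4 kW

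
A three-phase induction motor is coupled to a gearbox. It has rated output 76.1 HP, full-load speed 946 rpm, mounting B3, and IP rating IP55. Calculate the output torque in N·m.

573 N·m

P_out = 76.1 × 746 = 56771 W
ω = 2π × 946/60 = 99.06 rad/s
τ = P_out/ω = 56771/99.06 = 573 N·m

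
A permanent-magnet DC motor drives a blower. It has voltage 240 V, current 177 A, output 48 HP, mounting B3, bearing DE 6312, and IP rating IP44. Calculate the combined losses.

6670 W

P_in = V·I = 240×177 = 42480 W
P_out = 48×746 = 35808 W
Losses = P_in − P_out = 42480 − 35808 = 6672 W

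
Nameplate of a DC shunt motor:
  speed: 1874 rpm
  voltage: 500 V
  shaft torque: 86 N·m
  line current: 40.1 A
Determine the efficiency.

84.2 %

ω = 2π × 1874/60 = 196.2 rad/s; P_out = τω = 86 × 196.2 = 16873 W
P_in = V·I = 500 × 40.1 = 20050 W
η = P_out / P_in = 16873 / 20050 = 0.842 = 84.2%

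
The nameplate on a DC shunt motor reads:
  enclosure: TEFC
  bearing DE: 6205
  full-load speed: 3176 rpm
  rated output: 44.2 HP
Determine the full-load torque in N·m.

P_out = 44.2 × 746 = 32973 W
ω = 2π × 3176/60 = 332.6 rad/s
τ = P_out/ω = 32973/332.6 = 99.1 N·m

99.1 N·m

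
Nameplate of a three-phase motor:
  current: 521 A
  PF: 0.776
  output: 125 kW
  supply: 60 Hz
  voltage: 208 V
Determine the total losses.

P_in = √3·V·I·cosφ = 1.732×208×521×0.776 = 145650 W
P_out = 125000 W
Losses = P_in − P_out = 145650 − 125000 = 20650 W

20700 W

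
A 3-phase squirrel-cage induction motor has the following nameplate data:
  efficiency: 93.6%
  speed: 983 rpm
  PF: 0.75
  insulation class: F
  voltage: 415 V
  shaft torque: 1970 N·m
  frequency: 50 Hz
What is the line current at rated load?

402 A

ω = 2π×983/60 = 102.9 rad/s; P_out = τω = 1970 × 102.9 = 202713 W
P_in = P_out / η = 202713 / 0.936 = 216574 W
I_L = P_in / (√3·V_L·cosφ) = 216574 / (1.732 × 415 × 0.75) = 402 A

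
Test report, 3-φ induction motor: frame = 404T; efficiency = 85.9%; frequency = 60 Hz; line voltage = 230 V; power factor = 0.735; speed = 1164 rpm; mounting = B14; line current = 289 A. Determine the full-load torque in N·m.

P_in = √3·V·I·cosφ = 1.732 × 230 × 289 × 0.735 = 84618 W
P_out = η·P_in = 0.859 × 84618 = 72687 W
n = 1164 rpm
ω = 2π×1164/60 = 121.9 rad/s
τ = P_out/ω = 72687/121.9 = 596 N·m

596 N·m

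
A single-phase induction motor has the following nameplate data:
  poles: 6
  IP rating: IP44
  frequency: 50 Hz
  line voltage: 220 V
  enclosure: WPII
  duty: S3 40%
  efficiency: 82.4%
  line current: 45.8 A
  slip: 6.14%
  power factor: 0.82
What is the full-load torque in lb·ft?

51.1 lb·ft

P_in = V·I·cosφ = 220 × 45.8 × 0.82 = 8262 W
P_out = η·P_in = 0.824 × 8262 = 6808 W
n_s = 120×50/6 = 1000 rpm; n = 1000×(1−0.0614) = 939 rpm
ω = 2π×939/60 = 98.33 rad/s
τ = P_out/ω = 6808/98.33 = 69.24 N·m
In lb·ft: 69.24/1.356 = 51.1 lb·ft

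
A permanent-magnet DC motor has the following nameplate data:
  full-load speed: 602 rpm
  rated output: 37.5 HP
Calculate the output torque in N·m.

444 N·m

P_out = 37.5 × 746 = 27975 W
ω = 2π × 602/60 = 63.04 rad/s
τ = P_out/ω = 27975/63.04 = 444 N·m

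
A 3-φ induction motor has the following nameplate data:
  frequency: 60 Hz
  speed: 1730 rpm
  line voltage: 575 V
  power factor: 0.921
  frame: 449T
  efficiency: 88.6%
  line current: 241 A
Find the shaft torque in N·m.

P_in = √3·V·I·cosφ = 1.732 × 575 × 241 × 0.921 = 221051 W
P_out = η·P_in = 0.886 × 221051 = 195851 W
n = 1730 rpm
ω = 2π×1730/60 = 181.2 rad/s
τ = P_out/ω = 195851/181.2 = 1080 N·m

1080 N·m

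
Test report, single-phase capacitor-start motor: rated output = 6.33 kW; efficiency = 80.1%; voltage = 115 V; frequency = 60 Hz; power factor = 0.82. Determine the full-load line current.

P_out = 6.33 kW = 6330 W
P_in = P_out / η = 6330 / 0.801 = 7903 W
I = P_in / (V·cosφ) = 7903 / (115 × 0.82) = 83.8 A

83.8 A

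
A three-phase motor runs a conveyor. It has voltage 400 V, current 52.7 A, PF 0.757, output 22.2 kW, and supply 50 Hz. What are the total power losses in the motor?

P_in = √3·V·I·cosφ = 1.732×400×52.7×0.757 = 27638 W
P_out = 22200 W
Losses = P_in − P_out = 27638 − 22200 = 5438 W

5440 W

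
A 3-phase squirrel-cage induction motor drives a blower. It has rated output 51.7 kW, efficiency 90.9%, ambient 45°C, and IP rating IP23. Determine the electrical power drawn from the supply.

56.9 kW

P_out = 51700 W
P_in = P_out/η = 51700/0.909 = 56876 W = 56.9 kW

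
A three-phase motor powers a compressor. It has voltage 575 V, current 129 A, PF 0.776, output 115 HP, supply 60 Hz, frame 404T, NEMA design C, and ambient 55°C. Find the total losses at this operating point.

13.9 kW

P_in = √3·V·I·cosφ = 1.732×575×129×0.776 = 99694 W
P_out = 115×746 = 85790 W
Losses = P_in − P_out = 99694 − 85790 = 13904 W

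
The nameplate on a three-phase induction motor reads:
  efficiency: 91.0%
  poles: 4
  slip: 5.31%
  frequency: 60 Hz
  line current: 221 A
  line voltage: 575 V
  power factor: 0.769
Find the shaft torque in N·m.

863 N·m

P_in = √3·V·I·cosφ = 1.732 × 575 × 221 × 0.769 = 169252 W
P_out = η·P_in = 0.91 × 169252 = 154019 W
n_s = 120×60/4 = 1800 rpm; n = 1800×(1−0.0531) = 1704 rpm
ω = 2π×1704/60 = 178.4 rad/s
τ = P_out/ω = 154019/178.4 = 863 N·m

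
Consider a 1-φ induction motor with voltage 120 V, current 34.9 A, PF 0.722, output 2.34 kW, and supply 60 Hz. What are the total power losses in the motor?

P_in = V·I·cosφ = 120×34.9×0.722 = 3024 W
P_out = 2340 W
Losses = P_in − P_out = 3024 − 2340 = 684 W

684 W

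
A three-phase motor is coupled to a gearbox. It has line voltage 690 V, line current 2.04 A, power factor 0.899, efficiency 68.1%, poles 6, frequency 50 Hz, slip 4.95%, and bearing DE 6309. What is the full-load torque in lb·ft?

P_in = √3·V·I·cosφ = 1.732 × 690 × 2.04 × 0.899 = 2192 W
P_out = η·P_in = 0.681 × 2192 = 1493 W
n_s = 120×50/6 = 1000 rpm; n = 1000×(1−0.0495) = 951 rpm
ω = 2π×951/60 = 99.59 rad/s
τ = P_out/ω = 1493/99.59 = 14.99 N·m
In lb·ft: 14.99/1.356 = 11.1 lb·ft

11.1 lb·ft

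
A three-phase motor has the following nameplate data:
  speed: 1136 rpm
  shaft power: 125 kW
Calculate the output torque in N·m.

1050 N·m

ω = 2π × 1136/60 = 119 rad/s
τ = P/ω = 125000/119 = 1050 N·m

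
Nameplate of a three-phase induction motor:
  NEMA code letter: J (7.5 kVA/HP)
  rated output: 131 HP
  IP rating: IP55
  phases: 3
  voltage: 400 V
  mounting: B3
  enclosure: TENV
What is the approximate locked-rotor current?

S_LR = 7.5 × 131 = 982.5 kVA
I_LR = S_LR/(√3·V_L) = 982500/(1.732×400) = 1420 A

1420 A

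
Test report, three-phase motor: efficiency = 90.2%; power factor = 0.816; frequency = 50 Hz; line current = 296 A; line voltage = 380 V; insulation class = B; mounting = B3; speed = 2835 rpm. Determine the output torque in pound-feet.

P_in = √3·V·I·cosφ = 1.732 × 380 × 296 × 0.816 = 158969 W
P_out = η·P_in = 0.902 × 158969 = 143390 W
n = 2835 rpm
ω = 2π×2835/60 = 296.9 rad/s
τ = P_out/ω = 143390/296.9 = 483 N·m
In lb·ft: 483/1.356 = 356 lb·ft

356 lb·ft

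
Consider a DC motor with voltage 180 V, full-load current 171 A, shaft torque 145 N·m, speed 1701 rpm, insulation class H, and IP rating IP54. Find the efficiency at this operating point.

ω = 2π × 1701/60 = 178.1 rad/s; P_out = τω = 145 × 178.1 = 25825 W
P_in = V·I = 180 × 171 = 30780 W
η = P_out / P_in = 25825 / 30780 = 0.839 = 83.9%

83.9 %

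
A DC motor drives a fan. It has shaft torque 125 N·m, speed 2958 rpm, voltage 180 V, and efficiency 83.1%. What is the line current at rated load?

ω = 2π×2958/60 = 309.8 rad/s; P_out = τω = 125 × 309.8 = 38725 W
P_in = P_out / η = 38725 / 0.831 = 46600 W
I = P_in / V = 46600 / 180 = 259 A

259 A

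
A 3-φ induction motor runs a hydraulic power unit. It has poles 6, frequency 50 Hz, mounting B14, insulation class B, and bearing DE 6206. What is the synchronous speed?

1000 rpm

n_s = 120f/p = 120×50/6 = 1000 rpm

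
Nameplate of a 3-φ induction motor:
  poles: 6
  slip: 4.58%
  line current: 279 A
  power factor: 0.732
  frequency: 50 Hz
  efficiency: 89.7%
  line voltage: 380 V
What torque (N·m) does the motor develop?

P_in = √3·V·I·cosφ = 1.732 × 380 × 279 × 0.732 = 134415 W
P_out = η·P_in = 0.897 × 134415 = 120570 W
n_s = 120×50/6 = 1000 rpm; n = 1000×(1−0.0458) = 954 rpm
ω = 2π×954/60 = 99.9 rad/s
τ = P_out/ω = 120570/99.9 = 1210 N·m

1210 N·m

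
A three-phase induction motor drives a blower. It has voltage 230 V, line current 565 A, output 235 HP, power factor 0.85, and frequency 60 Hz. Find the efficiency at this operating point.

P_out = 235 × 746 = 175310 W
P_in = √3·V_L·I_L·cosφ = 1.732 × 230 × 565 × 0.85 = 191312 W
η = P_out / P_in = 175310 / 191312 = 0.916 = 91.6%

91.6 %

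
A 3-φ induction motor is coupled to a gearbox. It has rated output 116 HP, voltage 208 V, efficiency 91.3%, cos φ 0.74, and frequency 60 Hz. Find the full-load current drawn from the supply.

P_out = 116 × 746 = 86536 W
P_in = P_out / η = 86536 / 0.913 = 94782 W
I_L = P_in / (√3·V_L·cosφ) = 94782 / (1.732 × 208 × 0.74) = 356 A

356 A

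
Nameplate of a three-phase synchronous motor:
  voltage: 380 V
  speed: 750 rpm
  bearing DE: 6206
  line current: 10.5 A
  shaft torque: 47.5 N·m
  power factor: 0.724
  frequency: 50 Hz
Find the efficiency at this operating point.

74.6 %

ω = 2π × 750/60 = 78.54 rad/s; P_out = τω = 47.5 × 78.54 = 3731 W
P_in = √3·V_L·I_L·cosφ = 1.732 × 380 × 10.5 × 0.724 = 5003 W
η = P_out / P_in = 3731 / 5003 = 0.746 = 74.6%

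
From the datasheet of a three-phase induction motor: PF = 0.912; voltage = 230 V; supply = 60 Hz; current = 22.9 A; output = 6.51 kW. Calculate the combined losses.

1.81 kW

P_in = √3·V·I·cosφ = 1.732×230×22.9×0.912 = 8320 W
P_out = 6510 W
Losses = P_in − P_out = 8320 − 6510 = 1810 W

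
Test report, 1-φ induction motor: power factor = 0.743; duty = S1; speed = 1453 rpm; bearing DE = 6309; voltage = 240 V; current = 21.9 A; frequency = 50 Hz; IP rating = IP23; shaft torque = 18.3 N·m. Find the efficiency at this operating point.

71.3 %

ω = 2π × 1453/60 = 152.2 rad/s; P_out = τω = 18.3 × 152.2 = 2785 W
P_in = V·I·cosφ = 240 × 21.9 × 0.743 = 3905 W
η = P_out / P_in = 2785 / 3905 = 0.713 = 71.3%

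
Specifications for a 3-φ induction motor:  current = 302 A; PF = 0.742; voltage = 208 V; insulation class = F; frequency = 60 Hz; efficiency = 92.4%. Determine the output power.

P_in = √3·V·I·cosφ = 1.732 × 208 × 302 × 0.742 = 80728 W
P_out = η·P_in = 0.924 × 80728 = 74593 W

74.6 kW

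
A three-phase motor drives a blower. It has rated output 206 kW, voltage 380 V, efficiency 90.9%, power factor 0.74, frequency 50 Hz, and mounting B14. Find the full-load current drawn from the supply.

P_out = 206 kW = 206000 W
P_in = P_out / η = 206000 / 0.909 = 226623 W
I_L = P_in / (√3·V_L·cosφ) = 226623 / (1.732 × 380 × 0.74) = 465 A

465 A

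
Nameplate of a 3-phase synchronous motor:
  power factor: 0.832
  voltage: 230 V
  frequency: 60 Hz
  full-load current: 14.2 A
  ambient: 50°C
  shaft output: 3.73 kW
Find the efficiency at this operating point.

P_out = 3.73 kW = 3730 W
P_in = √3·V_L·I_L·cosφ = 1.732 × 230 × 14.2 × 0.832 = 4706 W
η = P_out / P_in = 3730 / 4706 = 0.793 = 79.3%

79.3 %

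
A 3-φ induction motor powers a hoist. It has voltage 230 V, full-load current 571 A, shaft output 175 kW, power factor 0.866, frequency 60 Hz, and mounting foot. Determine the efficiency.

P_out = 175 kW = 175000 W
P_in = √3·V_L·I_L·cosφ = 1.732 × 230 × 571 × 0.866 = 196983 W
η = P_out / P_in = 175000 / 196983 = 0.888 = 88.8%

88.8 %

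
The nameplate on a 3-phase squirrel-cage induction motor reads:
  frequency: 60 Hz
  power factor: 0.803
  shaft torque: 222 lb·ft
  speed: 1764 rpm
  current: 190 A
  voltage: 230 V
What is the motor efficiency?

91.5 %

τ = 222 lb·ft × 1.356 = 301 N·m
ω = 2π × 1764/60 = 184.7 rad/s; P_out = τω = 301 × 184.7 = 55595 W
P_in = √3·V_L·I_L·cosφ = 1.732 × 230 × 190 × 0.803 = 60778 W
η = P_out / P_in = 55595 / 60778 = 0.915 = 91.5%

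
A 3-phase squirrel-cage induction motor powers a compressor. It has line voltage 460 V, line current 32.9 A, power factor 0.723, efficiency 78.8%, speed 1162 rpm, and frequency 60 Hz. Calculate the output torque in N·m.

P_in = √3·V·I·cosφ = 1.732 × 460 × 32.9 × 0.723 = 18951 W
P_out = η·P_in = 0.788 × 18951 = 14933 W
n = 1162 rpm
ω = 2π×1162/60 = 121.7 rad/s
τ = P_out/ω = 14933/121.7 = 123 N·m

123 N·m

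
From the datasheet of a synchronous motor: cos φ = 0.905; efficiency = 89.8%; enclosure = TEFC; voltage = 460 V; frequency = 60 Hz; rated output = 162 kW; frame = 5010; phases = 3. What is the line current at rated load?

P_out = 162 kW = 162000 W
P_in = P_out / η = 162000 / 0.898 = 180401 W
I_L = P_in / (√3·V_L·cosφ) = 180401 / (1.732 × 460 × 0.905) = 250 A

250 A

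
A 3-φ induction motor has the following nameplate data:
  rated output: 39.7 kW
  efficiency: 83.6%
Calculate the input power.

P_out = 39700 W
P_in = P_out/η = 39700/0.836 = 47488 W = 47.5 kW

47.5 kW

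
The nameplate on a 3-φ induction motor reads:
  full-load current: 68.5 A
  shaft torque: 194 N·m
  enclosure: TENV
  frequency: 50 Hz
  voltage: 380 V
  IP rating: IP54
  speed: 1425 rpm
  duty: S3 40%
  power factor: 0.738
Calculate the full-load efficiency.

ω = 2π × 1425/60 = 149.2 rad/s; P_out = τω = 194 × 149.2 = 28945 W
P_in = √3·V_L·I_L·cosφ = 1.732 × 380 × 68.5 × 0.738 = 33272 W
η = P_out / P_in = 28945 / 33272 = 0.870 = 87.0%

87.0 %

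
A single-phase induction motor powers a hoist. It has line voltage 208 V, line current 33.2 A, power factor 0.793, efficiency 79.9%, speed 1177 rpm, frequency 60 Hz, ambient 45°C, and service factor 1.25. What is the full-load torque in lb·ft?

26.2 lb·ft

P_in = V·I·cosφ = 208 × 33.2 × 0.793 = 5476 W
P_out = η·P_in = 0.799 × 5476 = 4375 W
n = 1177 rpm
ω = 2π×1177/60 = 123.3 rad/s
τ = P_out/ω = 4375/123.3 = 35.48 N·m
In lb·ft: 35.48/1.356 = 26.2 lb·ft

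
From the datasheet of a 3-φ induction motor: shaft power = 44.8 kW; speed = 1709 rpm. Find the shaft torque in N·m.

ω = 2π × 1709/60 = 179 rad/s
τ = P/ω = 44800/179 = 250 N·m

250 N·m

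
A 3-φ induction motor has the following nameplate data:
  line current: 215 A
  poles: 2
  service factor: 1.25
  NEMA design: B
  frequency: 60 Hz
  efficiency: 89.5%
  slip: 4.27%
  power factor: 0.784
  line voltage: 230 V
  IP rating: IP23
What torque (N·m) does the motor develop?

P_in = √3·V·I·cosφ = 1.732 × 230 × 215 × 0.784 = 67148 W
P_out = η·P_in = 0.895 × 67148 = 60097 W
n_s = 120×60/2 = 3600 rpm; n = 3600×(1−0.0427) = 3446 rpm
ω = 2π×3446/60 = 360.9 rad/s
τ = P_out/ω = 60097/360.9 = 167 N·m

167 N·m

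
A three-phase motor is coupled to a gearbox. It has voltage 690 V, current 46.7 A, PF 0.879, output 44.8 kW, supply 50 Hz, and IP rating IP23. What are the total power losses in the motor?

P_in = √3·V·I·cosφ = 1.732×690×46.7×0.879 = 49057 W
P_out = 44800 W
Losses = P_in − P_out = 49057 − 44800 = 4257 W

4.26 kW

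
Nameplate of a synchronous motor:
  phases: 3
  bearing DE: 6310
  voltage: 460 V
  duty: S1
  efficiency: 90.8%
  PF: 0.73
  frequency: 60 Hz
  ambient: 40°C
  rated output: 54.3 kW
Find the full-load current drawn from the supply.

P_out = 54.3 kW = 54300 W
P_in = P_out / η = 54300 / 0.908 = 59802 W
I_L = P_in / (√3·V_L·cosφ) = 59802 / (1.732 × 460 × 0.73) = 103 A

103 A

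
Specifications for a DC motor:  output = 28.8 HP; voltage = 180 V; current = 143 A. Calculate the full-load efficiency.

P_out = 28.8 × 746 = 21485 W
P_in = V·I = 180 × 143 = 25740 W
η = P_out / P_in = 21485 / 25740 = 0.835 = 83.5%

83.5 %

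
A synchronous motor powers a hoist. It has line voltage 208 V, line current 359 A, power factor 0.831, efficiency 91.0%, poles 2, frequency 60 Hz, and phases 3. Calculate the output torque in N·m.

P_in = √3·V·I·cosφ = 1.732 × 208 × 359 × 0.831 = 107475 W
P_out = η·P_in = 0.91 × 107475 = 97802 W
n = n_s = 120×60/2 = 3600 rpm (synchronous)
ω = 2π×3600/60 = 377 rad/s
τ = P_out/ω = 97802/377 = 259 N·m

259 N·m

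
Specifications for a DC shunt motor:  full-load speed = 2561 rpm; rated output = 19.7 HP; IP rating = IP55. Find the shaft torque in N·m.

P_out = 19.7 × 746 = 14696 W
ω = 2π × 2561/60 = 268.2 rad/s
τ = P_out/ω = 14696/268.2 = 54.8 N·m

54.8 N·m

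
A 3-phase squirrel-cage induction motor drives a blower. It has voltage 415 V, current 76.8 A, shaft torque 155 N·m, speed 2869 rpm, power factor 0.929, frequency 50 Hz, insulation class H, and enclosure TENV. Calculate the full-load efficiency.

90.8 %

ω = 2π × 2869/60 = 300.4 rad/s; P_out = τω = 155 × 300.4 = 46562 W
P_in = √3·V_L·I_L·cosφ = 1.732 × 415 × 76.8 × 0.929 = 51283 W
η = P_out / P_in = 46562 / 51283 = 0.908 = 90.8%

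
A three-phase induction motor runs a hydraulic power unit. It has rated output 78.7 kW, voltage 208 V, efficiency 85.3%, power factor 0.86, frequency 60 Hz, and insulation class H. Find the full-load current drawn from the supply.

P_out = 78.7 kW = 78700 W
P_in = P_out / η = 78700 / 0.853 = 92263 W
I_L = P_in / (√3·V_L·cosφ) = 92263 / (1.732 × 208 × 0.86) = 298 A

298 A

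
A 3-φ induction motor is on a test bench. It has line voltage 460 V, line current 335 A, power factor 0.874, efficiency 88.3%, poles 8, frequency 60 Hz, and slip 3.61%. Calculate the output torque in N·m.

P_in = √3·V·I·cosφ = 1.732 × 460 × 335 × 0.874 = 233272 W
P_out = η·P_in = 0.883 × 233272 = 205979 W
n_s = 120×60/8 = 900 rpm; n = 900×(1−0.0361) = 868 rpm
ω = 2π×868/60 = 90.9 rad/s
τ = P_out/ω = 205979/90.9 = 2270 N·m

2270 N·m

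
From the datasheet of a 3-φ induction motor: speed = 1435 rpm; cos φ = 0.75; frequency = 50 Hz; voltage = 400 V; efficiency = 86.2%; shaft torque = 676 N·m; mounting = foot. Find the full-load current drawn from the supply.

ω = 2π×1435/60 = 150.3 rad/s; P_out = τω = 676 × 150.3 = 101603 W
P_in = P_out / η = 101603 / 0.862 = 117869 W
I_L = P_in / (√3·V_L·cosφ) = 117869 / (1.732 × 400 × 0.75) = 227 A

227 A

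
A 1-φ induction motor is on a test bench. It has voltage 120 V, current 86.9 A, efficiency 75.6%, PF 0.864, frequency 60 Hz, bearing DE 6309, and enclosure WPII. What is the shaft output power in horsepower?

P_in = V·I·cosφ = 120 × 86.9 × 0.864 = 9010 W
P_out = η·P_in = 0.756 × 9010 = 6812 W
= 6812/746 = 9.13 HP

9.13 HP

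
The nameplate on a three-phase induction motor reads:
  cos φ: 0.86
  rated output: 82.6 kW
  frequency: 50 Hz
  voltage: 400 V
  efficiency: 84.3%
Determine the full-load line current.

164 A

P_out = 82.6 kW = 82600 W
P_in = P_out / η = 82600 / 0.843 = 97983 W
I_L = P_in / (√3·V_L·cosφ) = 97983 / (1.732 × 400 × 0.86) = 164 A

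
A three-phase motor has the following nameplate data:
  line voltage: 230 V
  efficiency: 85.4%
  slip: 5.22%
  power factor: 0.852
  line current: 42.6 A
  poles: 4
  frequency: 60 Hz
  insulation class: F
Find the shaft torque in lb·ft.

51 lb·ft

P_in = √3·V·I·cosφ = 1.732 × 230 × 42.6 × 0.852 = 14459 W
P_out = η·P_in = 0.854 × 14459 = 12348 W
n_s = 120×60/4 = 1800 rpm; n = 1800×(1−0.0522) = 1706 rpm
ω = 2π×1706/60 = 178.7 rad/s
τ = P_out/ω = 12348/178.7 = 69.1 N·m
In lb·ft: 69.1/1.356 = 51 lb·ft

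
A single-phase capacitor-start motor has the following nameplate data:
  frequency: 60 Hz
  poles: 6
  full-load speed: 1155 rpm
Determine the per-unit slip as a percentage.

n_s = 120f/p = 120×60/6 = 1200 rpm
s = (n_s − n)/n_s = (1200 − 1155)/1200 = 0.0375

3.75 %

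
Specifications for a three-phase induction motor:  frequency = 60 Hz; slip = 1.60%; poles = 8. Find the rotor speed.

886 rpm

n_s = 120f/p = 120×60/8 = 900 rpm
n = n_s(1 − s) = 900 × (1 − 0.016) = 886 rpm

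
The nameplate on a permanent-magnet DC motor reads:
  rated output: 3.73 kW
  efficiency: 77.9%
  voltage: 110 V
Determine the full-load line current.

P_out = 3.73 kW = 3730 W
P_in = P_out / η = 3730 / 0.779 = 4788 W
I = P_in / V = 4788 / 110 = 43.5 A

43.5 A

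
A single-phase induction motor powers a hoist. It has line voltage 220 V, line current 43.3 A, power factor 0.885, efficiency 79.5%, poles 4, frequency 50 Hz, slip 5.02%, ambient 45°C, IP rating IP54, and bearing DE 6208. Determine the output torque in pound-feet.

33.1 lb·ft

P_in = V·I·cosφ = 220 × 43.3 × 0.885 = 8431 W
P_out = η·P_in = 0.795 × 8431 = 6703 W
n_s = 120×50/4 = 1500 rpm; n = 1500×(1−0.0502) = 1425 rpm
ω = 2π×1425/60 = 149.2 rad/s
τ = P_out/ω = 6703/149.2 = 44.93 N·m
In lb·ft: 44.93/1.356 = 33.1 lb·ft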